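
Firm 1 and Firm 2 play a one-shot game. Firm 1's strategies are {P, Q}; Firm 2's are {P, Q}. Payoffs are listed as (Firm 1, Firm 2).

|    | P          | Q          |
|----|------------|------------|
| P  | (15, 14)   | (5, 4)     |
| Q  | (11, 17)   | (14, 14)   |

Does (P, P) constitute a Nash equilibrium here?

Yes

Holding Firm 2 at P: Firm 1 gets 15 from P, versus 11 from Q. No profitable deviation for Firm 1.
Holding Firm 1 at P: Firm 2 gets 14 from P, versus 4 from Q. No profitable deviation for Firm 2 either.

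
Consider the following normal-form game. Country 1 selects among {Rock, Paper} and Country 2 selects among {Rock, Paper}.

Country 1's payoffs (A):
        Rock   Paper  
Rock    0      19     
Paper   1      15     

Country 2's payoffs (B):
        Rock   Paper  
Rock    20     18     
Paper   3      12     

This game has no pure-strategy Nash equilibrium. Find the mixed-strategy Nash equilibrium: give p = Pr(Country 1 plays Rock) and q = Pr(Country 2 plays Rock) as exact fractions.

Each player's mixing probability is pinned down by making the *other* player indifferent.
Country 2 indifferent between Rock and Paper: p·20 + (1−p)·3 = p·18 + (1−p)·12 ⟹ 3 + 17p = 12 + 6p ⟹ p = 9/11.
Country 1 indifferent between Rock and Paper: q·0 + (1−q)·19 = q·1 + (1−q)·15 ⟹ 19 + (-19)q = 15 + (-14)q ⟹ q = 4/5.

p = 9/11, q = 4/5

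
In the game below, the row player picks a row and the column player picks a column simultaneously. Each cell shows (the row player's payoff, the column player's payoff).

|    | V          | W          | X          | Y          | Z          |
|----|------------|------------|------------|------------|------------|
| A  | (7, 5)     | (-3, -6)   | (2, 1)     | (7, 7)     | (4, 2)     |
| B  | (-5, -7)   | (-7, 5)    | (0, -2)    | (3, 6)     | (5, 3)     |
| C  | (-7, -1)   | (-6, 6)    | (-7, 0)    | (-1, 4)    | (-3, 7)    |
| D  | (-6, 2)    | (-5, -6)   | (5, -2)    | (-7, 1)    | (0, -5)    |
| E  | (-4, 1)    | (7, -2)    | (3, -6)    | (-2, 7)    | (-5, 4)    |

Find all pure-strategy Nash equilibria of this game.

A profile is a Nash equilibrium when each player is best-responding to the other.
The row player's best responses — vs V: A (payoff 7); vs W: E (payoff 7); vs X: D (payoff 5); vs Y: A (payoff 7); vs Z: B (payoff 5).
The column player's best responses — vs A: Y (payoff 7); vs B: Y (payoff 6); vs C: Z (payoff 7); vs D: V (payoff 2); vs E: Y (payoff 7).
The only mutual best response is (A, Y); neither player gains by switching there.

(A, Y)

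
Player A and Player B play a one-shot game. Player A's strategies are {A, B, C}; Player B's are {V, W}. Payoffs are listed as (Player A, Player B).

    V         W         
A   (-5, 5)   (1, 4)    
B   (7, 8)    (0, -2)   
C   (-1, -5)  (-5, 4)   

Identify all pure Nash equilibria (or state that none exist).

A profile is a Nash equilibrium when each player is best-responding to the other.
Player A's best responses — vs V: B (payoff 7); vs W: A (payoff 1).
Player B's best responses — vs A: V (payoff 5); vs B: V (payoff 8); vs C: W (payoff 4).
The only mutual best response is (B, V); neither player gains by switching there.

(B, V)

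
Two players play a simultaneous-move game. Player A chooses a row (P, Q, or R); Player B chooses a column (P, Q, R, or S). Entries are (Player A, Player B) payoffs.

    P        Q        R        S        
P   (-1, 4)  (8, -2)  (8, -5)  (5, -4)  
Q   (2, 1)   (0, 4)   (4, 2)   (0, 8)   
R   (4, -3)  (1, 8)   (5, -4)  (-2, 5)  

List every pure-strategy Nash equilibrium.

A profile is a Nash equilibrium when each player is best-responding to the other.
Player A's best responses — vs P: R (payoff 4); vs Q: P (payoff 8); vs R: P (payoff 8); vs S: P (payoff 5).
Player B's best responses — vs P: P (payoff 4); vs Q: S (payoff 8); vs R: Q (payoff 8).
No cell has both players best-responding. For instance, Player A's best reply to P is R, but against R Player B prefers Q over P.

There is no pure-strategy Nash equilibrium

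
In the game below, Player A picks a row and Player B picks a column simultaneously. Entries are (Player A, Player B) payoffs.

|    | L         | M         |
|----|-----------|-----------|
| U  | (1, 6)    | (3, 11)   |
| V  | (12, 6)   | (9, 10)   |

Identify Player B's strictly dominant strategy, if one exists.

Check whether one of Player B's strategies beats all alternatives regardless of what the opponent does.
M strictly dominates: vs U: 11 > 6; vs V: 10 > 6.

M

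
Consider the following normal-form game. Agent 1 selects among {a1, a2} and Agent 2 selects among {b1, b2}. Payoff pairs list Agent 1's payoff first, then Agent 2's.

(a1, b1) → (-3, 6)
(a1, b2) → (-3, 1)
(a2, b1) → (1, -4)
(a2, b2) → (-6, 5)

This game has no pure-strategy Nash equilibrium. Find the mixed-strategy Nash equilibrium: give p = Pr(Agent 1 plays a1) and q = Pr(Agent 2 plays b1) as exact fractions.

Each player's mixing probability is pinned down by making the *other* player indifferent.
Agent 2 indifferent between b1 and b2: p·6 + (1−p)·(-4) = p·1 + (1−p)·5 ⟹ (-4) + 10p = 5 + (-4)p ⟹ p = 9/14.
Agent 1 indifferent between a1 and a2: q·(-3) + (1−q)·(-3) = q·1 + (1−q)·(-6) ⟹ (-3) + 0q = (-6) + 7q ⟹ q = 3/7.

p = 9/14, q = 3/7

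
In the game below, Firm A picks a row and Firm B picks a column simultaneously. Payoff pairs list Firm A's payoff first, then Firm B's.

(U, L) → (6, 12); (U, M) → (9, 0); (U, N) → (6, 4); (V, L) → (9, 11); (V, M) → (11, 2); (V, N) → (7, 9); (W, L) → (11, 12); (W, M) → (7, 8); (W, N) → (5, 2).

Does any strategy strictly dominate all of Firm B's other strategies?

L

Check whether one of Firm B's strategies beats all alternatives regardless of what the opponent does.
L strictly dominates: vs U: 12 > each of {0, 4}; vs V: 11 > each of {2, 9}; vs W: 12 > each of {8, 2}.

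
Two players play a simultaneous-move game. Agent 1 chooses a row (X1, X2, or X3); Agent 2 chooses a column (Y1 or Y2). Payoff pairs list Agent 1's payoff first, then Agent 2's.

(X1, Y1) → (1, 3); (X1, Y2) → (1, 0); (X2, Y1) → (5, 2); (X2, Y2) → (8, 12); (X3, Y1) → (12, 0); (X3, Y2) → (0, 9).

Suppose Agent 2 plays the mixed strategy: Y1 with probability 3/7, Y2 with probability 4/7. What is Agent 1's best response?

X2

Agent 1's best reply maximizes expected payoff against the mix.
X1: (3/7)·1 + (4/7)·1 = 1
X2: (3/7)·5 + (4/7)·8 = 47/7
X3: (3/7)·12 + (4/7)·0 = 36/7
Highest expected payoff is 47/7, from X2.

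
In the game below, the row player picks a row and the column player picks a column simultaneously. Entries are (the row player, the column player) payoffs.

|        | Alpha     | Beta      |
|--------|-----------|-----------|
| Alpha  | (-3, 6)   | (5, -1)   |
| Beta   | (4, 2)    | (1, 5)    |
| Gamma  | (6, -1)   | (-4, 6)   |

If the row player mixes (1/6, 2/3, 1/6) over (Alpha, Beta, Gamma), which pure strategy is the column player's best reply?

The column player's best reply maximizes expected payoff against the mix.
Alpha: (1/6)·6 + (2/3)·2 + (1/6)·(-1) = 13/6
Beta: (1/6)·(-1) + (2/3)·5 + (1/6)·6 = 25/6
Highest expected payoff is 25/6, from Beta.

Beta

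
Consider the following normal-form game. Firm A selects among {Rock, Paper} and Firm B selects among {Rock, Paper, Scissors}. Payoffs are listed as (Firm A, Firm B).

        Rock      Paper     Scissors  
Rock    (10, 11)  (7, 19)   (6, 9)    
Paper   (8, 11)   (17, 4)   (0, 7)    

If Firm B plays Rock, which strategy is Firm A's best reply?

Rock

With Firm B fixed at Rock, Firm A's payoffs are: Rock → 10, Paper → 8.
The maximum is 10, achieved by Rock.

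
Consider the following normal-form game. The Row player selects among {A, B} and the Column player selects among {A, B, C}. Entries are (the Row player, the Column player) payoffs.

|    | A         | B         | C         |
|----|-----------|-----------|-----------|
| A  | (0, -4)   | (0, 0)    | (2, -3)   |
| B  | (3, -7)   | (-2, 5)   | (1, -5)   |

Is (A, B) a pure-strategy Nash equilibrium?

Holding the Column player at B: the Row player gets 0 from A, versus -2 from B. No profitable deviation for the Row player.
Holding the Row player at A: the Column player gets 0 from B, versus -4 from A, -3 from C. No profitable deviation for the Column player either.

Yes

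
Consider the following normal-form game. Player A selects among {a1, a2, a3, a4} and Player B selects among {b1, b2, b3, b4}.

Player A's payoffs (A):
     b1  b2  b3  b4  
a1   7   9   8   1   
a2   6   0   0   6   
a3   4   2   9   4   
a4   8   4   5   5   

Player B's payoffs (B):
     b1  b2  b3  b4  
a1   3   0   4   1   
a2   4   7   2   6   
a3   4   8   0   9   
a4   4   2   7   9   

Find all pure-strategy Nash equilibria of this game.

A profile is a Nash equilibrium when each player is best-responding to the other.
Player A's best responses — vs b1: a4 (payoff 8); vs b2: a1 (payoff 9); vs b3: a3 (payoff 9); vs b4: a2 (payoff 6).
Player B's best responses — vs a1: b3 (payoff 4); vs a2: b2 (payoff 7); vs a3: b4 (payoff 9); vs a4: b4 (payoff 9).
No cell has both players best-responding. For instance, Player A's best reply to b2 is a1, but against a1 Player B prefers b3 over b2.

No pure-strategy Nash equilibrium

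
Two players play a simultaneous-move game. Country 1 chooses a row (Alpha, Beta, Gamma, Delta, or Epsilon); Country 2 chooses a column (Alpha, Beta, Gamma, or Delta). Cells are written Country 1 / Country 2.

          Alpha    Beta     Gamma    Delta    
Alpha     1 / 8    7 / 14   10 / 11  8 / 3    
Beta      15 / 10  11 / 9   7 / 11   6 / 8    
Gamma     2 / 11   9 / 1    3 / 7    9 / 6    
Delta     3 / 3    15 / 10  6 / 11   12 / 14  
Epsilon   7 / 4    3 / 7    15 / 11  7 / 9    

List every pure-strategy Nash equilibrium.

(Delta, Delta) and (Epsilon, Gamma)

Check mutual best responses: a cell is a NE iff neither player can gain by unilaterally deviating.
Country 1's best responses — vs Alpha: Beta (payoff 15); vs Beta: Delta (payoff 15); vs Gamma: Epsilon (payoff 15); vs Delta: Delta (payoff 12).
Country 2's best responses — vs Alpha: Beta (payoff 14); vs Beta: Gamma (payoff 11); vs Gamma: Alpha (payoff 11); vs Delta: Delta (payoff 14); vs Epsilon: Gamma (payoff 11).
Mutual best responses occur at (Delta, Delta) and (Epsilon, Gamma); at each, neither player gains by switching.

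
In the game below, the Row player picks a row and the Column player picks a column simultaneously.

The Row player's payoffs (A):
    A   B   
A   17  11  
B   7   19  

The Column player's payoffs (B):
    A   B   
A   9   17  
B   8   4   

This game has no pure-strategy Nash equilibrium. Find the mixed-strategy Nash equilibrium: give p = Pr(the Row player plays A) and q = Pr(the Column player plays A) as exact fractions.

Each player's mixing probability is pinned down by making the *other* player indifferent.
The Column player indifferent between A and B: p·9 + (1−p)·8 = p·17 + (1−p)·4 ⟹ 8 + 1p = 4 + 13p ⟹ p = 1/3.
The Row player indifferent between A and B: q·17 + (1−q)·11 = q·7 + (1−q)·19 ⟹ 11 + 6q = 19 + (-12)q ⟹ q = 4/9.

p = 1/3, q = 4/9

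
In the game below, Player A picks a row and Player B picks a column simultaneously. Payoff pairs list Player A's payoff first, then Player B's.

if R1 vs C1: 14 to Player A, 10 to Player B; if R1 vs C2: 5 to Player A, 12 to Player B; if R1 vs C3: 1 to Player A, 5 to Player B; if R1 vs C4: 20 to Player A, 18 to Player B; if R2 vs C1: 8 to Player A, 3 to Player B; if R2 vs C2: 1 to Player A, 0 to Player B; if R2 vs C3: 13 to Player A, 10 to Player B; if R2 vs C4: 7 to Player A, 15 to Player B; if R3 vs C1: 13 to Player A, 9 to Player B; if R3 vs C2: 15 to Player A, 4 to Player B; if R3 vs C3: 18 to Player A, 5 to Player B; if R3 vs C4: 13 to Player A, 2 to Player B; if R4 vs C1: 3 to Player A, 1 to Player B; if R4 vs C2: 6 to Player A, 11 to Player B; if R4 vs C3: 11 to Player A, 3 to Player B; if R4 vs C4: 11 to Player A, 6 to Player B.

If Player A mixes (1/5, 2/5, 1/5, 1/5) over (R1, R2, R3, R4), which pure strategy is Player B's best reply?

Compute Player B's expected payoff from each pure strategy against the given mix.
C1: (1/5)·10 + (2/5)·3 + (1/5)·9 + (1/5)·1 = 26/5
C2: (1/5)·12 + (2/5)·0 + (1/5)·4 + (1/5)·11 = 27/5
C3: (1/5)·5 + (2/5)·10 + (1/5)·5 + (1/5)·3 = 33/5
C4: (1/5)·18 + (2/5)·15 + (1/5)·2 + (1/5)·6 = 56/5
Highest expected payoff is 56/5, from C4.

C4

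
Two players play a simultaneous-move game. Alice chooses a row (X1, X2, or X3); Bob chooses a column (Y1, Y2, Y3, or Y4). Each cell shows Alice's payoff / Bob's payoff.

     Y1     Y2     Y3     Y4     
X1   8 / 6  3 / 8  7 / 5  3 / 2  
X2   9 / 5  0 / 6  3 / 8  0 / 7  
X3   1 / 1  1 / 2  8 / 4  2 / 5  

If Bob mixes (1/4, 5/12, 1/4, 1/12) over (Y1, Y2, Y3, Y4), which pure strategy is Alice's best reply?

Compute Alice's expected payoff from each pure strategy against the given mix.
X1: (1/4)·8 + (5/12)·3 + (1/4)·7 + (1/12)·3 = 21/4
X2: (1/4)·9 + (5/12)·0 + (1/4)·3 + (1/12)·0 = 3
X3: (1/4)·1 + (5/12)·1 + (1/4)·8 + (1/12)·2 = 17/6
Highest expected payoff is 21/4, from X1.

X1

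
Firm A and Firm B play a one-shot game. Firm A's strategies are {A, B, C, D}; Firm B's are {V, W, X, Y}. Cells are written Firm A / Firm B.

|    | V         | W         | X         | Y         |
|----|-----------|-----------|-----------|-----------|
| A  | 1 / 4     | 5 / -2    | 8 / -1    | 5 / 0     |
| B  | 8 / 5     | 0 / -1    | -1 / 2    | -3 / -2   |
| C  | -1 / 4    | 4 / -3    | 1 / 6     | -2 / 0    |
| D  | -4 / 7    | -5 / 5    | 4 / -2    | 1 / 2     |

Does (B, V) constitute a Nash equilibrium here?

Holding Firm B at V: Firm A gets 8 from B, versus 1 from A, -1 from C, -4 from D. No profitable deviation for Firm A.
Holding Firm A at B: Firm B gets 5 from V, versus -1 from W, 2 from X, -2 from Y. No profitable deviation for Firm B either.

Yes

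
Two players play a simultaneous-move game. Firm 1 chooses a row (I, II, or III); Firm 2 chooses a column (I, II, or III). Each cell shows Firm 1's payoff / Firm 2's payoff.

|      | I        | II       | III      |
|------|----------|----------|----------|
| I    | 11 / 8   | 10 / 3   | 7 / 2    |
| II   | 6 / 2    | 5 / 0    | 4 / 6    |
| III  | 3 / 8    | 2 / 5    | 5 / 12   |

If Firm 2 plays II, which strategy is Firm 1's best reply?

With Firm 2 fixed at II, Firm 1's payoffs are: I → 10, II → 5, III → 2.
The maximum is 10, achieved by I.

I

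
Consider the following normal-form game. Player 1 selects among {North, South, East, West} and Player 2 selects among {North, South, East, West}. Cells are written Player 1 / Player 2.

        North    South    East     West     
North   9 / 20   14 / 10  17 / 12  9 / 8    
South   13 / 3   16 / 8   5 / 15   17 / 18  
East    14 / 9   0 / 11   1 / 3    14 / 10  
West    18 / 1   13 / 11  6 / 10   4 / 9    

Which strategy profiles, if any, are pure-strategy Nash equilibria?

A profile is a Nash equilibrium when each player is best-responding to the other.
Player 1's best responses — vs North: West (payoff 18); vs South: South (payoff 16); vs East: North (payoff 17); vs West: South (payoff 17).
Player 2's best responses — vs North: North (payoff 20); vs South: West (payoff 18); vs East: South (payoff 11); vs West: South (payoff 11).
The only mutual best response is (South, West); neither player gains by switching there.

(South, West)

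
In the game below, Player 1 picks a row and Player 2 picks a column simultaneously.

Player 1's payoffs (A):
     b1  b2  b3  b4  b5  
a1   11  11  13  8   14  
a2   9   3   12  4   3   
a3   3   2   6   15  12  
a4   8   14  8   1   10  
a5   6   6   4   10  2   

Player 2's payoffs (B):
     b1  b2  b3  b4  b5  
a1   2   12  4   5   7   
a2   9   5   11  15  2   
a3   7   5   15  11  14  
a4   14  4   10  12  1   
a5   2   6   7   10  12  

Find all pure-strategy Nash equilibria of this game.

No pure-strategy Nash equilibrium

Find each player's best response to every opponent strategy; NE are the intersections.
Player 1's best responses — vs b1: a1 (payoff 11); vs b2: a4 (payoff 14); vs b3: a1 (payoff 13); vs b4: a3 (payoff 15); vs b5: a1 (payoff 14).
Player 2's best responses — vs a1: b2 (payoff 12); vs a2: b4 (payoff 15); vs a3: b3 (payoff 15); vs a4: b1 (payoff 14); vs a5: b5 (payoff 12).
No cell has both players best-responding. For instance, Player 1's best reply to b3 is a1, but against a1 Player 2 prefers b2 over b3.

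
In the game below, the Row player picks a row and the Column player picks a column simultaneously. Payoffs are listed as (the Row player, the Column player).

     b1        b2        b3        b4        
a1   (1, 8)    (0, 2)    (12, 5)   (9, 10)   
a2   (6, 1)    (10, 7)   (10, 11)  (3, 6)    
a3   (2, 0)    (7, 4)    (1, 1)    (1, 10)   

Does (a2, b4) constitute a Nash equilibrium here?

Holding the Column player at b4: the Row player gets 3 from a2 but could get 9 by switching to a1. The Row player has a profitable deviation.

No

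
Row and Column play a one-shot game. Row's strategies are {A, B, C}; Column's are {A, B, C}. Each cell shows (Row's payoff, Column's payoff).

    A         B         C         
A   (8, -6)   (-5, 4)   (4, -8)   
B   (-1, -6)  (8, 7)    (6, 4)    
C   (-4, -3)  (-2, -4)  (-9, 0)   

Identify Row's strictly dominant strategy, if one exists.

A strategy is strictly dominant if it gives Row a strictly higher payoff than every other strategy, against every choice by the opponent.
A is not dominant: against B, B gives 8 > -5.
B is not dominant: against A, A gives 8 > -1.
C is not dominant: against A, A gives 8 > -4.
No single strategy is best against every opponent action.

None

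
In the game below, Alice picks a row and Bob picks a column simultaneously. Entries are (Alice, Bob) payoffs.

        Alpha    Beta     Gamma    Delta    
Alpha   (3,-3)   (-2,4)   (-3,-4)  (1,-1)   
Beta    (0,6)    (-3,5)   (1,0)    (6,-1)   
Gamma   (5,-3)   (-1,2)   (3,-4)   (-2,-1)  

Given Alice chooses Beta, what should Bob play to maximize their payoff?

With Alice fixed at Beta, Bob's payoffs are: Alpha → 6, Beta → 5, Gamma → 0, Delta → -1.
The maximum is 6, achieved by Alpha.

Alpha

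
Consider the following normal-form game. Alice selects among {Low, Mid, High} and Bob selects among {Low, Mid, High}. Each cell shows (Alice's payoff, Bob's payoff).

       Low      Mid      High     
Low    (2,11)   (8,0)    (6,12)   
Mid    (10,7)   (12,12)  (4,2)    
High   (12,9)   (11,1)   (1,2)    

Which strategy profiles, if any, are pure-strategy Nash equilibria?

Check mutual best responses: a cell is a NE iff neither player can gain by unilaterally deviating.
Alice's best responses — vs Low: High (payoff 12); vs Mid: Mid (payoff 12); vs High: Low (payoff 6).
Bob's best responses — vs Low: High (payoff 12); vs Mid: Mid (payoff 12); vs High: Low (payoff 9).
Mutual best responses occur at (Low, High), (Mid, Mid), and (High, Low); at each, neither player gains by switching.

(Low, High), (Mid, Mid), and (High, Low)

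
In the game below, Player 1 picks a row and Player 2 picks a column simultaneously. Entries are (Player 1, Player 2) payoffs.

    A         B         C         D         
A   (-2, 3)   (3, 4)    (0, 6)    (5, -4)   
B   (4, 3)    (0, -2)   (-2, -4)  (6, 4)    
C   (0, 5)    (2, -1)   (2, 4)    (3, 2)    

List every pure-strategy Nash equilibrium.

Check mutual best responses: a cell is a NE iff neither player can gain by unilaterally deviating.
Player 1's best responses — vs A: B (payoff 4); vs B: A (payoff 3); vs C: C (payoff 2); vs D: B (payoff 6).
Player 2's best responses — vs A: C (payoff 6); vs B: D (payoff 4); vs C: A (payoff 5).
The only mutual best response is (B, D); neither player gains by switching there.

(B, D)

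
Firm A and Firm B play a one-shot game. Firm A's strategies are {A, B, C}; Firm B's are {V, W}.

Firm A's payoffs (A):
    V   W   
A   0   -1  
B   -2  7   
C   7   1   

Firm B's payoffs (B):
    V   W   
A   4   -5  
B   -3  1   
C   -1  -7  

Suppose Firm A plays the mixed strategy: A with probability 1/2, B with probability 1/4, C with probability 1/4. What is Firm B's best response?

V

Firm B's best reply maximizes expected payoff against the mix.
V: (1/2)·4 + (1/4)·(-3) + (1/4)·(-1) = 1
W: (1/2)·(-5) + (1/4)·1 + (1/4)·(-7) = -4
Highest expected payoff is 1, from V.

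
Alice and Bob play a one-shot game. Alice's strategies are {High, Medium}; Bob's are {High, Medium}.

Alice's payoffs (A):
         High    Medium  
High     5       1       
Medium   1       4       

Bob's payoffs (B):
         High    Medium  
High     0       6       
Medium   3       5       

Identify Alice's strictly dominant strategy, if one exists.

A strategy is strictly dominant if it gives Alice a strictly higher payoff than every other strategy, against every choice by the opponent.
High is not dominant: against Medium, Medium gives 4 > 1.
Medium is not dominant: against High, High gives 5 > 1.
No single strategy is best against every opponent action.

None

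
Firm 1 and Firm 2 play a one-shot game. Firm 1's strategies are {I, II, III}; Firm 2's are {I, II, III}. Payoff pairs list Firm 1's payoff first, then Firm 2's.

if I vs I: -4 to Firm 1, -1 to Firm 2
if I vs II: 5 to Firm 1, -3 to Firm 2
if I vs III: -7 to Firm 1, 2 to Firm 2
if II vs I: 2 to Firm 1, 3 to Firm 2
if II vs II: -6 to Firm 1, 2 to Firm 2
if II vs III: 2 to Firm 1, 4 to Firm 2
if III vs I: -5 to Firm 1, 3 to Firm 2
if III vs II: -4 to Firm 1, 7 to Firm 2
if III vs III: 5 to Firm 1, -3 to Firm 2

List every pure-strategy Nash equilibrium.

Check mutual best responses: a cell is a NE iff neither player can gain by unilaterally deviating.
Firm 1's best responses — vs I: II (payoff 2); vs II: I (payoff 5); vs III: III (payoff 5).
Firm 2's best responses — vs I: III (payoff 2); vs II: III (payoff 4); vs III: II (payoff 7).
No cell has both players best-responding. For instance, Firm 1's best reply to I is II, but against II Firm 2 prefers III over I.

No pure-strategy Nash equilibrium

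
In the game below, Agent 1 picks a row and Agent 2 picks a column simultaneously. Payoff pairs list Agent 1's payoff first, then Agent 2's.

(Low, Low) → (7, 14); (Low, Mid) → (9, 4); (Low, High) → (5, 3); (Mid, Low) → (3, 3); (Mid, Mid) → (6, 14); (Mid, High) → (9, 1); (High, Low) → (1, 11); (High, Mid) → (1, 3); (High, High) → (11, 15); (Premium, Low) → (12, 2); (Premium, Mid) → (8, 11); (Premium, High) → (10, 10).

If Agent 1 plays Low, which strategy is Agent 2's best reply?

With Agent 1 fixed at Low, Agent 2's payoffs are: Low → 14, Mid → 4, High → 3.
The maximum is 14, achieved by Low.

Low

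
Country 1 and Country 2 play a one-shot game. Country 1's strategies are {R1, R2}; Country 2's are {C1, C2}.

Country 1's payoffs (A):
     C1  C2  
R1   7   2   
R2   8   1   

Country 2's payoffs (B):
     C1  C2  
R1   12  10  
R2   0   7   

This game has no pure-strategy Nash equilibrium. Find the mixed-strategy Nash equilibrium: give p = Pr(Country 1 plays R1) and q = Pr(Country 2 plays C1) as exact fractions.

p = 7/9, q = 1/2

Each player's mixing probability is pinned down by making the *other* player indifferent.
Country 2 indifferent between C1 and C2: p·12 + (1−p)·0 = p·10 + (1−p)·7 ⟹ 0 + 12p = 7 + 3p ⟹ p = 7/9.
Country 1 indifferent between R1 and R2: q·7 + (1−q)·2 = q·8 + (1−q)·1 ⟹ 2 + 5q = 1 + 7q ⟹ q = 1/2.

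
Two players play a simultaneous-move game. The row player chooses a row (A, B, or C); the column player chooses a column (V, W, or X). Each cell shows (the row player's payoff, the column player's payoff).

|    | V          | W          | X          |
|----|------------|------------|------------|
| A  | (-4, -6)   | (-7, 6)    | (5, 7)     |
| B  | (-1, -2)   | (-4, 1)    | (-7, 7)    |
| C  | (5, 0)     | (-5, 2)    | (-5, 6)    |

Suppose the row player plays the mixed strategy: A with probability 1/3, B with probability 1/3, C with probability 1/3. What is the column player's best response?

The column player's best reply maximizes expected payoff against the mix.
V: (1/3)·(-6) + (1/3)·(-2) + (1/3)·0 = -8/3
W: (1/3)·6 + (1/3)·1 + (1/3)·2 = 3
X: (1/3)·7 + (1/3)·7 + (1/3)·6 = 20/3
Highest expected payoff is 20/3, from X.

X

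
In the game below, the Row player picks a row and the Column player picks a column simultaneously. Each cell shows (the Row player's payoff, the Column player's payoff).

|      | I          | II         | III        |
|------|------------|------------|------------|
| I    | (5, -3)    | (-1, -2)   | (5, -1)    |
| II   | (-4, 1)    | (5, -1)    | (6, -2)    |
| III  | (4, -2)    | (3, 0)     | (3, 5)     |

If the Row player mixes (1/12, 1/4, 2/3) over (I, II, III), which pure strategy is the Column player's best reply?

The Column player's best reply maximizes expected payoff against the mix.
I: (1/12)·(-3) + (1/4)·1 + (2/3)·(-2) = -4/3
II: (1/12)·(-2) + (1/4)·(-1) + (2/3)·0 = -5/12
III: (1/12)·(-1) + (1/4)·(-2) + (2/3)·5 = 11/4
Highest expected payoff is 11/4, from III.

III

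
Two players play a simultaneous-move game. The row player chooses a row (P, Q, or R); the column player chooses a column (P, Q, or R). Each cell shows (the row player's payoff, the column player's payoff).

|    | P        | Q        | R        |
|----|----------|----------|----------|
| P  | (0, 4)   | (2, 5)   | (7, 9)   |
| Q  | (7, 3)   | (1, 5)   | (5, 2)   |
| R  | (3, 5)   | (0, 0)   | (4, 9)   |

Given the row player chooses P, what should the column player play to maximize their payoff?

With the row player fixed at P, the column player's payoffs are: P → 4, Q → 5, R → 9.
The maximum is 9, achieved by R.

R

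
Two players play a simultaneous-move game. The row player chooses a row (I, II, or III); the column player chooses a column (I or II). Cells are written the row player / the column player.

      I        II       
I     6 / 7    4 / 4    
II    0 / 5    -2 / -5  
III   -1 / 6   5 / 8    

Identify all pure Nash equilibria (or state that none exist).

(I, I) and (III, II)

Find each player's best response to every opponent strategy; NE are the intersections.
The row player's best responses — vs I: I (payoff 6); vs II: III (payoff 5).
The column player's best responses — vs I: I (payoff 7); vs II: I (payoff 5); vs III: II (payoff 8).
Mutual best responses occur at (I, I) and (III, II); at each, neither player gains by switching.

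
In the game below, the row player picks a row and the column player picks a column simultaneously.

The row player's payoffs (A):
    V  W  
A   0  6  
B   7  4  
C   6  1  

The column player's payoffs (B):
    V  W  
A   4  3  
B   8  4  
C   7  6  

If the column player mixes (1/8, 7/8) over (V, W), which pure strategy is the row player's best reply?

The row player's best reply maximizes expected payoff against the mix.
A: (1/8)·0 + (7/8)·6 = 21/4
B: (1/8)·7 + (7/8)·4 = 35/8
C: (1/8)·6 + (7/8)·1 = 13/8
Highest expected payoff is 21/4, from A.

A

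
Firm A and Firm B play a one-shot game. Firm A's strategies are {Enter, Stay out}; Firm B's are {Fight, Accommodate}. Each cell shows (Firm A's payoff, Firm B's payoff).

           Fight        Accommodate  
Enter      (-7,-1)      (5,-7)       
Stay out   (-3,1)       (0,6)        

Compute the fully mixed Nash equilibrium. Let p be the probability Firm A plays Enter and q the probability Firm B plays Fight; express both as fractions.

Each player's mixing probability is pinned down by making the *other* player indifferent.
Firm B indifferent between Fight and Accommodate: p·(-1) + (1−p)·1 = p·(-7) + (1−p)·6 ⟹ 1 + (-2)p = 6 + (-13)p ⟹ p = 5/11.
Firm A indifferent between Enter and Stay out: q·(-7) + (1−q)·5 = q·(-3) + (1−q)·0 ⟹ 5 + (-12)q = 0 + (-3)q ⟹ q = 5/9.

p = 5/11, q = 5/9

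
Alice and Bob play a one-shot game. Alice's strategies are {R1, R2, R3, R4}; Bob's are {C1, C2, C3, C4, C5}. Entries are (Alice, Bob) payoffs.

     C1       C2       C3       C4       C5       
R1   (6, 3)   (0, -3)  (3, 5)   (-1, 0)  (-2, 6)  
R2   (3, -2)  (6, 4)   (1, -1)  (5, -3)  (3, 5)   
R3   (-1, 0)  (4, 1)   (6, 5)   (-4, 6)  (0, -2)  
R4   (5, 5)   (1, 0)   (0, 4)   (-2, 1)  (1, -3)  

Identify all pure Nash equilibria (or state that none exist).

Find each player's best response to every opponent strategy; NE are the intersections.
Alice's best responses — vs C1: R1 (payoff 6); vs C2: R2 (payoff 6); vs C3: R3 (payoff 6); vs C4: R2 (payoff 5); vs C5: R2 (payoff 3).
Bob's best responses — vs R1: C5 (payoff 6); vs R2: C5 (payoff 5); vs R3: C4 (payoff 6); vs R4: C1 (payoff 5).
The only mutual best response is (R2, C5); neither player gains by switching there.

(R2, C5)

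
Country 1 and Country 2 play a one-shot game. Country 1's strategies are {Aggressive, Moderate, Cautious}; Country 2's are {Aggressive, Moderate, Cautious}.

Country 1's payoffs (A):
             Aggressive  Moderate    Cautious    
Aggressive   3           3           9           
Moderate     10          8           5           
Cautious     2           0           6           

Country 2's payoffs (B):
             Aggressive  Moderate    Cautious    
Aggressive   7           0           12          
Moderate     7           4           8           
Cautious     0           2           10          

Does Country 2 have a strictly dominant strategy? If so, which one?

A strategy is strictly dominant if it gives Country 2 a strictly higher payoff than every other strategy, against every choice by the opponent.
Cautious strictly dominates: vs Aggressive: 12 > each of {7, 0}; vs Moderate: 8 > each of {7, 4}; vs Cautious: 10 > each of {0, 2}.

Cautious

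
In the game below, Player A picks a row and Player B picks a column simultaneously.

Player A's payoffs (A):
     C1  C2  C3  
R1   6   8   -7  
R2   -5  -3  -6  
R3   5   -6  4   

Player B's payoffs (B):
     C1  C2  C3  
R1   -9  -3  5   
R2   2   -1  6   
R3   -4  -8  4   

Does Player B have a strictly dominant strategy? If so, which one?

C3

Check whether one of Player B's strategies beats all alternatives regardless of what the opponent does.
C3 strictly dominates: vs R1: 5 > each of {-9, -3}; vs R2: 6 > each of {2, -1}; vs R3: 4 > each of {-4, -8}.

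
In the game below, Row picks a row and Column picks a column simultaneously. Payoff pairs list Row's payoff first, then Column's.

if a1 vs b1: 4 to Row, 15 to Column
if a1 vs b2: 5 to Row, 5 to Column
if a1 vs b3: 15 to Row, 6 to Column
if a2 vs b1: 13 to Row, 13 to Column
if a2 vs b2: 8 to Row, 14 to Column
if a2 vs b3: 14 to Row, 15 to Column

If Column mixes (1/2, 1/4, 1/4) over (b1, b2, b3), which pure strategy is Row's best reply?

a2

Row's best reply maximizes expected payoff against the mix.
a1: (1/2)·4 + (1/4)·5 + (1/4)·15 = 7
a2: (1/2)·13 + (1/4)·8 + (1/4)·14 = 12
Highest expected payoff is 12, from a2.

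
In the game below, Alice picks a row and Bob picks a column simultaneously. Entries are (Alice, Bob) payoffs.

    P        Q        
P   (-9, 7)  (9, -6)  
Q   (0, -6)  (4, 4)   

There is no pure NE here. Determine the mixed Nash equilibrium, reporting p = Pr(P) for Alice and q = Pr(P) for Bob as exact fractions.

In a mixed NE each player is indifferent between their pure strategies, so the opponent's mix sets the indifference.
Bob indifferent between P and Q: p·7 + (1−p)·(-6) = p·(-6) + (1−p)·4 ⟹ (-6) + 13p = 4 + (-10)p ⟹ p = 10/23.
Alice indifferent between P and Q: q·(-9) + (1−q)·9 = q·0 + (1−q)·4 ⟹ 9 + (-18)q = 4 + (-4)q ⟹ q = 5/14.

p = 10/23, q = 5/14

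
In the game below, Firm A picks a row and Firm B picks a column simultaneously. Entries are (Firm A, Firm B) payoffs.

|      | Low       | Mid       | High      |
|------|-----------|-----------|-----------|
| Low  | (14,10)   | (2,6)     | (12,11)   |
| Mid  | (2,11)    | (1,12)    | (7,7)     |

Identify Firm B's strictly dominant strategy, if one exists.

A strategy is strictly dominant if it gives Firm B a strictly higher payoff than every other strategy, against every choice by the opponent.
Low is not dominant: against Low, High gives 11 > 10.
Mid is not dominant: against Low, Low gives 10 > 6.
High is not dominant: against Mid, Low gives 11 > 7.
No single strategy is best against every opponent action.

No strictly dominant strategy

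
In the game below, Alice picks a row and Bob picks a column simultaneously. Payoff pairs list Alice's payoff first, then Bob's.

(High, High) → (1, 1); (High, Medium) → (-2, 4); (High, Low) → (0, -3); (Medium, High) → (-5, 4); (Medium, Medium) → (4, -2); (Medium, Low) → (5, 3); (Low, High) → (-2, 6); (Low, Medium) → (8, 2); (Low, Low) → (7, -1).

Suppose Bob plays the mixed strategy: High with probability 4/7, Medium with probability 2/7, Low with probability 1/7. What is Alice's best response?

Low

Compute Alice's expected payoff from each pure strategy against the given mix.
High: (4/7)·1 + (2/7)·(-2) + (1/7)·0 = 0
Medium: (4/7)·(-5) + (2/7)·4 + (1/7)·5 = -1
Low: (4/7)·(-2) + (2/7)·8 + (1/7)·7 = 15/7
Highest expected payoff is 15/7, from Low.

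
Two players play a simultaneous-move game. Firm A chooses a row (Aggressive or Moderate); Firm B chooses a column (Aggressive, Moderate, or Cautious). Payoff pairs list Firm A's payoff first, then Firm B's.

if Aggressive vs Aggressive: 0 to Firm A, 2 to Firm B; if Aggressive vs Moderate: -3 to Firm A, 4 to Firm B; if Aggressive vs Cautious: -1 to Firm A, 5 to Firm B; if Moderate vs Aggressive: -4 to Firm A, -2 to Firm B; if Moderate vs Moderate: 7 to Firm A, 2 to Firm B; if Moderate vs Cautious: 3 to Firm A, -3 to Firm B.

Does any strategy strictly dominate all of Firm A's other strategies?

A strategy is strictly dominant if it gives Firm A a strictly higher payoff than every other strategy, against every choice by the opponent.
Aggressive is not dominant: against Moderate, Moderate gives 7 > -3.
Moderate is not dominant: against Aggressive, Aggressive gives 0 > -4.
No single strategy is best against every opponent action.

No strictly dominant strategy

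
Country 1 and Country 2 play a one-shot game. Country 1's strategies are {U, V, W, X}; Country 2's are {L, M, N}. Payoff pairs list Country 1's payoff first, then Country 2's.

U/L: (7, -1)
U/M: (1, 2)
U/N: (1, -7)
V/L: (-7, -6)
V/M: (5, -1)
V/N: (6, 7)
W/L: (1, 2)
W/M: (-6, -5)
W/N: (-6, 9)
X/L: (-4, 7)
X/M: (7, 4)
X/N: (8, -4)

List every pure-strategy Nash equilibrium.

A profile is a Nash equilibrium when each player is best-responding to the other.
Country 1's best responses — vs L: U (payoff 7); vs M: X (payoff 7); vs N: X (payoff 8).
Country 2's best responses — vs U: M (payoff 2); vs V: N (payoff 7); vs W: N (payoff 9); vs X: L (payoff 7).
No cell has both players best-responding. For instance, Country 1's best reply to L is U, but against U Country 2 prefers M over L.

None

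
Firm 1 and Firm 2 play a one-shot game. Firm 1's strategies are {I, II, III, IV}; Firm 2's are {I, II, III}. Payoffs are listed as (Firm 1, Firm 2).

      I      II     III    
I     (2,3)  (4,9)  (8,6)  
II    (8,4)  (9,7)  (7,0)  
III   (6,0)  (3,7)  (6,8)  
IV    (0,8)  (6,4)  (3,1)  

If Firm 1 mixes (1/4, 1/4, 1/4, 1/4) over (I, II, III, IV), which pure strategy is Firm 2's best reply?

Compute Firm 2's expected payoff from each pure strategy against the given mix.
I: (1/4)·3 + (1/4)·4 + (1/4)·0 + (1/4)·8 = 15/4
II: (1/4)·9 + (1/4)·7 + (1/4)·7 + (1/4)·4 = 27/4
III: (1/4)·6 + (1/4)·0 + (1/4)·8 + (1/4)·1 = 15/4
Highest expected payoff is 27/4, from II.

II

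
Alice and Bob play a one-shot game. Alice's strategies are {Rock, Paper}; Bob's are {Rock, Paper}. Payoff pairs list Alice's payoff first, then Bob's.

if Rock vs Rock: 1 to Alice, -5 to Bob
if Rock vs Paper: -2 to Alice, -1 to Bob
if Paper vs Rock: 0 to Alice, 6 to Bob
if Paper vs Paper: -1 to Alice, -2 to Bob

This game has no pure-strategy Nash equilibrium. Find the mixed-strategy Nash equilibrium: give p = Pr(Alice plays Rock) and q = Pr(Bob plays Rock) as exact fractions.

p = 2/3, q = 1/2

Each player's mixing probability is pinned down by making the *other* player indifferent.
Bob indifferent between Rock and Paper: p·(-5) + (1−p)·6 = p·(-1) + (1−p)·(-2) ⟹ 6 + (-11)p = (-2) + 1p ⟹ p = 2/3.
Alice indifferent between Rock and Paper: q·1 + (1−q)·(-2) = q·0 + (1−q)·(-1) ⟹ (-2) + 3q = (-1) + 1q ⟹ q = 1/2.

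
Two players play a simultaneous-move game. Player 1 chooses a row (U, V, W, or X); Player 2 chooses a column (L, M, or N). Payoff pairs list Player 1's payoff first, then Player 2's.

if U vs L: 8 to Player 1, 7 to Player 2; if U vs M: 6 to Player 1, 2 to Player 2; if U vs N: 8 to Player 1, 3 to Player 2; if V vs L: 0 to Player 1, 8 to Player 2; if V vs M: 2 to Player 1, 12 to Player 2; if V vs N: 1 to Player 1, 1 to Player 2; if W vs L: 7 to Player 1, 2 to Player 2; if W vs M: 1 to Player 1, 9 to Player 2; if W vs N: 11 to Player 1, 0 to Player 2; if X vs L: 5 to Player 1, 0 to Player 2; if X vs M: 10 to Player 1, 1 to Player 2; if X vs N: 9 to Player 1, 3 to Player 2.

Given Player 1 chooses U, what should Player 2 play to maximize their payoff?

L

With Player 1 fixed at U, Player 2's payoffs are: L → 7, M → 2, N → 3.
The maximum is 7, achieved by L.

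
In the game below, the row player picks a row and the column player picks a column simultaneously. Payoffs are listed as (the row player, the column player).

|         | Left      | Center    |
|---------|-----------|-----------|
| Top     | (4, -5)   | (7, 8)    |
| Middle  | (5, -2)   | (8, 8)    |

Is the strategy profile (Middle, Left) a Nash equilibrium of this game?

Holding the column player at Left: the row player gets 5 from Middle, versus 4 from Top. No profitable deviation for the row player.
Holding the row player at Middle: the column player gets -2 from Left but could get 8 by switching to Center. The column player has a profitable deviation.

No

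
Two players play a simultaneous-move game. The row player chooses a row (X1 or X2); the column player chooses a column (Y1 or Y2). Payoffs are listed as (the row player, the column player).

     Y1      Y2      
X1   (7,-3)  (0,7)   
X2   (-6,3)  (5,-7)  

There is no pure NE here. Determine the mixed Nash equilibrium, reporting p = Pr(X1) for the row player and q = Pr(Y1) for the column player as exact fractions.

In a mixed NE each player is indifferent between their pure strategies, so the opponent's mix sets the indifference.
The column player indifferent between Y1 and Y2: p·(-3) + (1−p)·3 = p·7 + (1−p)·(-7) ⟹ 3 + (-6)p = (-7) + 14p ⟹ p = 1/2.
The row player indifferent between X1 and X2: q·7 + (1−q)·0 = q·(-6) + (1−q)·5 ⟹ 0 + 7q = 5 + (-11)q ⟹ q = 5/18.

p = 1/2, q = 5/18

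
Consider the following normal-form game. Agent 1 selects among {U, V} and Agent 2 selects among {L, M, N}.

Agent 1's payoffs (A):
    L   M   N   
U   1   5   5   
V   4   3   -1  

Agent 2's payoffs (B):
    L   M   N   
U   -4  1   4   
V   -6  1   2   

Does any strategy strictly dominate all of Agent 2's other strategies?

N

A strategy is strictly dominant if it gives Agent 2 a strictly higher payoff than every other strategy, against every choice by the opponent.
N strictly dominates: vs U: 4 > each of {-4, 1}; vs V: 2 > each of {-6, 1}.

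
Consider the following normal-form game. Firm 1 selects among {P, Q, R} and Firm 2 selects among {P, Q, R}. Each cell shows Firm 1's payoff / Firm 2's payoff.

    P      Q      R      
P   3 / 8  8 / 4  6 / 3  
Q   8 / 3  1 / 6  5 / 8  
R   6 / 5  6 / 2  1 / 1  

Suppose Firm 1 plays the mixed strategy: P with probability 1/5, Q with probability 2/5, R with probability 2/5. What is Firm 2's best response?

Firm 2's best reply maximizes expected payoff against the mix.
P: (1/5)·8 + (2/5)·3 + (2/5)·5 = 24/5
Q: (1/5)·4 + (2/5)·6 + (2/5)·2 = 4
R: (1/5)·3 + (2/5)·8 + (2/5)·1 = 21/5
Highest expected payoff is 24/5, from P.

P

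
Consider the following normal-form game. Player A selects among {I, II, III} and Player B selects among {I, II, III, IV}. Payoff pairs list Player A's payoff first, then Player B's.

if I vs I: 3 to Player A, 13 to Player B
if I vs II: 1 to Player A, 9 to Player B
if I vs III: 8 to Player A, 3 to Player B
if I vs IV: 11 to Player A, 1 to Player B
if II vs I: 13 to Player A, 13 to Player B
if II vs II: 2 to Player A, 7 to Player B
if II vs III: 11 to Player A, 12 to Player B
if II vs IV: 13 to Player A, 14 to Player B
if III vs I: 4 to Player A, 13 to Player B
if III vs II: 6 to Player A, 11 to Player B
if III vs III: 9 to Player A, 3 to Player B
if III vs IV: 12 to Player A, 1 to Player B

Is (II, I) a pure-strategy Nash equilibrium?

Holding Player B at I: Player A gets 13 from II, versus 3 from I, 4 from III. No profitable deviation for Player A.
Holding Player A at II: Player B gets 13 from I but could get 14 by switching to IV. Player B has a profitable deviation.

No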